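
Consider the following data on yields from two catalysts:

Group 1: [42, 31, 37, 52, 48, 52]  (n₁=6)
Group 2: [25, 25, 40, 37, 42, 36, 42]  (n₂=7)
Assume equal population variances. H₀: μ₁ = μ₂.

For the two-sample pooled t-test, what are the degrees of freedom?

df = n₁ + n₂ − 2 = 6 + 7 − 2 = 11

degrees of freedom = 11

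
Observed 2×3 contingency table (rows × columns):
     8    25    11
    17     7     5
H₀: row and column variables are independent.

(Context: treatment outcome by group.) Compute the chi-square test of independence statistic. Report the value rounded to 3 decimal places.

test statistic = 13.085

Row totals [44, 29], col totals [25, 32, 16], n=73
χ² = (8−15.07)²/15.07 + (25−19.29)²/19.29 + (11−9.64)²/9.64 + (17−9.93)²/9.93 + (7−12.71)²/12.71 + (5−6.36)²/6.36 = 13.0853
df = 2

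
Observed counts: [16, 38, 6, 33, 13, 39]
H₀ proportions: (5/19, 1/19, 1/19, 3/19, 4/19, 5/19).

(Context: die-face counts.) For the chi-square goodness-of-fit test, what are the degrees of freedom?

df = k − 1 = 6 − 1 = 5

degrees of freedom = 5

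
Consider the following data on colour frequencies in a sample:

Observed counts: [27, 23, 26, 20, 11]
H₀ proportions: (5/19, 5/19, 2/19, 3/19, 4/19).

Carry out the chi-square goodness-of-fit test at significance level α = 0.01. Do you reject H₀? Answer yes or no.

reject H₀: yes

n = 107; E_i = n·p_i = [28.16, 28.16, 11.26, 16.89, 22.53]
χ² = (27−28.16)²/28.16 + (23−28.16)²/28.16 + (26−11.26)²/11.26 + (20−16.89)²/16.89 + (11−22.53)²/22.53 = 26.7428
df = 4
p-value (upper-tail) = 0.00002
At α=0.01: p < α → reject H₀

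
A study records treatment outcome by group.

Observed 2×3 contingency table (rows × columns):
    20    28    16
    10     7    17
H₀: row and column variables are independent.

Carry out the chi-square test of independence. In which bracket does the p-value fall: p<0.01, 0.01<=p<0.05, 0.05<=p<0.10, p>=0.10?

p-value bracket: 0.01<=p<0.05

Row totals [64, 34], col totals [30, 35, 33], n=98
χ² = (20−19.59)²/19.59 + (28−22.86)²/22.86 + (16−21.55)²/21.55 + (10−10.41)²/10.41 + (7−12.14)²/12.14 + (17−11.45)²/11.45 = 7.4810
df = 2
p-value (upper-tail) = 0.02374
→ bracket: 0.01<=p<0.05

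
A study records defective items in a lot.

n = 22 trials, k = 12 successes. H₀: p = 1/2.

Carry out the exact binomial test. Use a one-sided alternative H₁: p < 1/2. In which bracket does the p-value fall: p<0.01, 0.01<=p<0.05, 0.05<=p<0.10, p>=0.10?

p-value bracket: p>=0.10

Exact binomial: n=22, k=12, p₀=1/2=0.5000
P(X≤12) from Σ C(n,i)·p₀^i·(1−p₀)^(n−i)
p-value (one-sided, H₁ less) = 0.73827
→ bracket: p>=0.10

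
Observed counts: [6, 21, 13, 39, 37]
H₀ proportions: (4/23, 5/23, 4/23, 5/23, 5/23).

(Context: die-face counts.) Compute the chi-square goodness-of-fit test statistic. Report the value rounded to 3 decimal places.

test statistic = 26.253

n = 116; E_i = n·p_i = [20.17, 25.22, 20.17, 25.22, 25.22]
χ² = (6−20.17)²/20.17 + (21−25.22)²/25.22 + (13−20.17)²/20.17 + (39−25.22)²/25.22 + (37−25.22)²/25.22 = 26.2530
df = 4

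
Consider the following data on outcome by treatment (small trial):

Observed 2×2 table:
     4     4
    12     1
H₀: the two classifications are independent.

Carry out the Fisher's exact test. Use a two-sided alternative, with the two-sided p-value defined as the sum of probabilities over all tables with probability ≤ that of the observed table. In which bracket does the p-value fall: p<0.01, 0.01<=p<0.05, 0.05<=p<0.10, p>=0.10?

Margins: r₁=8, r₂=13, c₁=16, c₂=5, n=21
p_obs = C(8,4)·C(13,12)/C(21,16); sum pmf over tables with pmf ≤ p_obs
p-value (two-sided) = 0.04747
→ bracket: 0.01<=p<0.05

p-value bracket: 0.01<=p<0.05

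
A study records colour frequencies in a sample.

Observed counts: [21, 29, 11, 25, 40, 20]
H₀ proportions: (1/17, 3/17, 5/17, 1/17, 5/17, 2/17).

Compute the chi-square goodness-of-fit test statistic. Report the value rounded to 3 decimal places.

test statistic = 74.131

n = 146; E_i = n·p_i = [8.59, 25.76, 42.94, 8.59, 42.94, 17.18]
χ² = (21−8.59)²/8.59 + (29−25.76)²/25.76 + (11−42.94)²/42.94 + (25−8.59)²/8.59 + (40−42.94)²/42.94 + (20−17.18)²/17.18 = 74.1306
df = 5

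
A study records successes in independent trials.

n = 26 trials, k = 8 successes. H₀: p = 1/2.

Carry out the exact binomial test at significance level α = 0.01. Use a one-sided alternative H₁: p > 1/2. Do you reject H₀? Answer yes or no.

Exact binomial: n=26, k=8, p₀=1/2=0.5000
P(X≥8) from Σ C(n,i)·p₀^i·(1−p₀)^(n−i)
p-value (one-sided, H₁ greater) = 0.98552
At α=0.01: p ≥ α → fail to reject H₀

reject H₀: no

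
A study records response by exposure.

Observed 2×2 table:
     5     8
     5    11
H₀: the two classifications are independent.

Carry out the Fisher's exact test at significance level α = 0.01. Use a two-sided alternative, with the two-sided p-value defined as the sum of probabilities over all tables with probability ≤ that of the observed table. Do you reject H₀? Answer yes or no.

Margins: r₁=13, r₂=16, c₁=10, c₂=19, n=29
p_obs = C(13,5)·C(16,5)/C(29,10); sum pmf over tables with pmf ≤ p_obs
p-value (two-sided) = 0.71414
At α=0.01: p ≥ α → fail to reject H₀

reject H₀: no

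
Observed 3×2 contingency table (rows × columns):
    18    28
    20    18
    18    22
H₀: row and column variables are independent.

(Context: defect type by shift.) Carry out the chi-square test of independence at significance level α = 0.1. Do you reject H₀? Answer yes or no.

reject H₀: no

Row totals [46, 38, 40], col totals [56, 68], n=124
χ² = (18−20.77)²/20.77 + (28−25.23)²/25.23 + (20−17.16)²/17.16 + (18−20.84)²/20.84 + (18−18.06)²/18.06 + (22−21.94)²/21.94 = 1.5322
df = 2
p-value (upper-tail) = 0.46481
At α=0.1: p ≥ α → fail to reject H₀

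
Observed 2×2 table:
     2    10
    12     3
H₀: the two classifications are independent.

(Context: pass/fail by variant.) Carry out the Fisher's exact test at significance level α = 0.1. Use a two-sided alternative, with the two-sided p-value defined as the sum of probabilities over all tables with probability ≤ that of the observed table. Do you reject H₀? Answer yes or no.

Margins: r₁=12, r₂=15, c₁=14, c₂=13, n=27
p_obs = C(12,2)·C(15,12)/C(27,14); sum pmf over tables with pmf ≤ p_obs
p-value (two-sided) = 0.00184
At α=0.1: p < α → reject H₀

reject H₀: yes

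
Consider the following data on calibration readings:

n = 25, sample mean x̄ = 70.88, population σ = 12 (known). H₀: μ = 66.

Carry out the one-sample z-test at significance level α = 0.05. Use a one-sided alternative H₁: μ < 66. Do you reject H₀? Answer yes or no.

reject H₀: no

SE = σ/√n = 12/√25 = 2.4000
z = (x̄−μ₀)/SE = (70.88−66)/2.4000 = 2.0333
p-value (one-sided, H₁ less) = 0.97899
At α=0.05: p ≥ α → fail to reject H₀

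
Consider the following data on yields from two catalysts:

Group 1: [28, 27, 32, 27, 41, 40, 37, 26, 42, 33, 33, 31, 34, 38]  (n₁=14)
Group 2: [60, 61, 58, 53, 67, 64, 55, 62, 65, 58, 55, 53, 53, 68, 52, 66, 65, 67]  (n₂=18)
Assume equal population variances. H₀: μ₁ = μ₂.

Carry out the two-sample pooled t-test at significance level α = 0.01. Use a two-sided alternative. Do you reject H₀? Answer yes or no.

x̄₁=33.500, s₁=5.431, n₁=14
x̄₂=60.111, s₂=5.624, n₂=18
s_p² = [13·5.431² + 17·5.624²]/30 = 30.7093
SE = √(s_p²·(1/14+1/18)) = 1.9747
t = (33.500−60.111)/1.9747 = -13.4758
df = 30
p-value (two-sided) = 0.00000
At α=0.01: p < α → reject H₀

reject H₀: yes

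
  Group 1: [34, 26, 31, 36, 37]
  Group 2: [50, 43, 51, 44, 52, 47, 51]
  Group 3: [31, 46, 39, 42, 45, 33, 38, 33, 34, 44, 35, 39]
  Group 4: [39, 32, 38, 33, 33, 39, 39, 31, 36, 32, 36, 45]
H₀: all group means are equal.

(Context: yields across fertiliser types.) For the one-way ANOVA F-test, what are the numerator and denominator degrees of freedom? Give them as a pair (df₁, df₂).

k = 4 groups, N = 36 total
df = (k−1, N−k) = (4−1, 36−4) = (3, 32)

degrees of freedom = [3, 32]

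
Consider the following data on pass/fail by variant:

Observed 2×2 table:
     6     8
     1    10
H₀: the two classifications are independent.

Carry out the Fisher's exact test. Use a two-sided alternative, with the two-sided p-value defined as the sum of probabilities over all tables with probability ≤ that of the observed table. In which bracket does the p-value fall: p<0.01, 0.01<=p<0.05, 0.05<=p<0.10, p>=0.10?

Margins: r₁=14, r₂=11, c₁=7, c₂=18, n=25
p_obs = C(14,6)·C(11,1)/C(25,7); sum pmf over tables with pmf ≤ p_obs
p-value (two-sided) = 0.09000
→ bracket: 0.05<=p<0.10

p-value bracket: 0.05<=p<0.10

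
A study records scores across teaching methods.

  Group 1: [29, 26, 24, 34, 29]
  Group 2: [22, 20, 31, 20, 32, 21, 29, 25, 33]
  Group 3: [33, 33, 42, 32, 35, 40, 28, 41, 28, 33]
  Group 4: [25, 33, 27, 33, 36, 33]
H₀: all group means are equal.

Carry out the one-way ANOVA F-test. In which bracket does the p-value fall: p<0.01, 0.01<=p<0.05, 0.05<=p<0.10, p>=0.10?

Group means [28.40, 25.89, 34.50, 31.17], grand mean 30.233
SSB = Σnᵢ(x̄ᵢ−x̄)² = 373.944; SSW = ΣΣ(x−x̄ᵢ)² = 605.422
MSB = 373.944/3 = 124.6481; MSW = 605.422/26 = 23.2855
F = MSB/MSW = 5.3530
df = (3, 26)
p-value (upper-tail) = 0.00525
→ bracket: p<0.01

p-value bracket: p<0.01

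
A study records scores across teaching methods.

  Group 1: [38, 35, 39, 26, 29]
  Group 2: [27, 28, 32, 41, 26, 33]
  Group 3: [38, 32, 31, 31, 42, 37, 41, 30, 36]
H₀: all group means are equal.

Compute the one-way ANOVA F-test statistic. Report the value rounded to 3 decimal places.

Group means [33.40, 31.17, 35.33], grand mean 33.600
SSB = Σnᵢ(x̄ᵢ−x̄)² = 62.767; SSW = ΣΣ(x−x̄ᵢ)² = 448.033
MSB = 62.767/2 = 31.3833; MSW = 448.033/17 = 26.3549
F = MSB/MSW = 1.1908
df = (2, 17)

test statistic = 1.191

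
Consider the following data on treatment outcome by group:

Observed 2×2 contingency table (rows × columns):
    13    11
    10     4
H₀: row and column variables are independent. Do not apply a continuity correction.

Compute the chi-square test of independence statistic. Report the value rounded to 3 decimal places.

test statistic = 1.103

Row totals [24, 14], col totals [23, 15], n=38
χ² = (13−14.53)²/14.53 + (11−9.47)²/9.47 + (10−8.47)²/8.47 + (4−5.53)²/5.53 = 1.1028
df = 1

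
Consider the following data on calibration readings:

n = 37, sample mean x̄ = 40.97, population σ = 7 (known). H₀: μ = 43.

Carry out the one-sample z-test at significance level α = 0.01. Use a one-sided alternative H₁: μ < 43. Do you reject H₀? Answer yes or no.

reject H₀: no

SE = σ/√n = 7/√37 = 1.1508
z = (x̄−μ₀)/SE = (40.97−43)/1.1508 = -1.7640
p-value (one-sided, H₁ less) = 0.03887
At α=0.01: p ≥ α → fail to reject H₀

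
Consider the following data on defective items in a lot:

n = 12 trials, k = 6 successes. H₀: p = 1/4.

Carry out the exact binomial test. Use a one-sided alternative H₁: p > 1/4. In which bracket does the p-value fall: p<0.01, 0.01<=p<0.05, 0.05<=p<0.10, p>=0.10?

Exact binomial: n=12, k=6, p₀=1/4=0.2500
P(X≥6) from Σ C(n,i)·p₀^i·(1−p₀)^(n−i)
p-value (one-sided, H₁ greater) = 0.05440
→ bracket: 0.05<=p<0.10

p-value bracket: 0.05<=p<0.10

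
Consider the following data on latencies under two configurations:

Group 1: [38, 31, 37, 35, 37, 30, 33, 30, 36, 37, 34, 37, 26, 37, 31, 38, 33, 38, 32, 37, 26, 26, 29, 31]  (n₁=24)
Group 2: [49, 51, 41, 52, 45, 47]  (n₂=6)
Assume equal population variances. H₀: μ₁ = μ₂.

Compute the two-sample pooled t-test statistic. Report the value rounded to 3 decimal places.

test statistic = -7.676

x̄₁=33.292, s₁=4.048, n₁=24
x̄₂=47.500, s₂=4.087, n₂=6
s_p² = [23·4.048² + 5·4.087²]/28 = 16.4449
SE = √(s_p²·(1/24+1/6)) = 1.8510
t = (33.292−47.500)/1.8510 = -7.6762
df = 28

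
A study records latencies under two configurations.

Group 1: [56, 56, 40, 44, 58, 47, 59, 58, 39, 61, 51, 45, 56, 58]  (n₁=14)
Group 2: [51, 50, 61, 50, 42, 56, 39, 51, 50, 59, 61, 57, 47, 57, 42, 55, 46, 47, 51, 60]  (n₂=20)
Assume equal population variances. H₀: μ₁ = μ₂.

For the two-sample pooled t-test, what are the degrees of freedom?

degrees of freedom = 32

df = n₁ + n₂ − 2 = 14 + 20 − 2 = 32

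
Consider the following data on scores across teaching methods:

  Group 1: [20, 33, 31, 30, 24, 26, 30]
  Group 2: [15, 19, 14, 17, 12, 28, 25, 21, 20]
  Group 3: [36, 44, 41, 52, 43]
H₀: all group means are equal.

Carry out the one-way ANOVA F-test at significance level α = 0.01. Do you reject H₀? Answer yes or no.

Group means [27.71, 19.00, 43.20], grand mean 27.667
SSB = Σnᵢ(x̄ᵢ−x̄)² = 1882.438; SSW = ΣΣ(x−x̄ᵢ)² = 476.229
MSB = 1882.438/2 = 941.2190; MSW = 476.229/18 = 26.4571
F = MSB/MSW = 35.5752
df = (2, 18)
p-value (upper-tail) = 0.00000
At α=0.01: p < α → reject H₀

reject H₀: yes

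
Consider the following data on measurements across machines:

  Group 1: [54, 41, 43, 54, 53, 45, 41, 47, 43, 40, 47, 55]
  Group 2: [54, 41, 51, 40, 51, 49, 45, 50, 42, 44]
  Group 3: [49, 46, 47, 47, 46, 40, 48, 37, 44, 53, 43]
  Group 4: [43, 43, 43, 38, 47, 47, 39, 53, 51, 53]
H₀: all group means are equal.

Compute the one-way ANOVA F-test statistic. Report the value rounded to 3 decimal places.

test statistic = 0.219

Group means [46.92, 46.70, 45.45, 45.70], grand mean 46.209
SSB = Σnᵢ(x̄ᵢ−x̄)² = 17.272; SSW = ΣΣ(x−x̄ᵢ)² = 1025.844
MSB = 17.272/3 = 5.7574; MSW = 1025.844/39 = 26.3037
F = MSB/MSW = 0.2189
df = (3, 39)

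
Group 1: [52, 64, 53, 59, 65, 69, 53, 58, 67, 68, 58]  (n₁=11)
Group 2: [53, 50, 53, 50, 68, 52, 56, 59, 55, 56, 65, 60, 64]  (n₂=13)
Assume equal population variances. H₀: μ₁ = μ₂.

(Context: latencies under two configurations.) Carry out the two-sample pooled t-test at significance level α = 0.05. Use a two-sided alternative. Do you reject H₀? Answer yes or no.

reject H₀: no

x̄₁=60.545, s₁=6.346, n₁=11
x̄₂=57.000, s₂=5.831, n₂=13
s_p² = [10·6.346² + 12·5.831²]/22 = 36.8512
SE = √(s_p²·(1/11+1/13)) = 2.4869
t = (60.545−57.000)/2.4869 = 1.4256
df = 22
p-value (two-sided) = 0.16801
At α=0.05: p ≥ α → fail to reject H₀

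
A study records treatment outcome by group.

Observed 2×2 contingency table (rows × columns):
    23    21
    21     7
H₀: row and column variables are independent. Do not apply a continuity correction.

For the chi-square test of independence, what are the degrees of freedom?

degrees of freedom = 1

df = (r−1)(c−1) = (2−1)·(2−1) = 1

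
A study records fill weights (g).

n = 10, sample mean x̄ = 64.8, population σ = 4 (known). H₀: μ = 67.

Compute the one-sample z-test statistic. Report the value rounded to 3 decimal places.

test statistic = -1.739

SE = σ/√n = 4/√10 = 1.2649
z = (x̄−μ₀)/SE = (64.8−67)/1.2649 = -1.7393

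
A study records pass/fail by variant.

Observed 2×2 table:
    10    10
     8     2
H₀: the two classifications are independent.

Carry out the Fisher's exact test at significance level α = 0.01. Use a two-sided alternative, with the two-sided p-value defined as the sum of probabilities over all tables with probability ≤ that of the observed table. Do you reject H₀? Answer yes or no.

Margins: r₁=20, r₂=10, c₁=18, c₂=12, n=30
p_obs = C(20,10)·C(10,8)/C(30,18); sum pmf over tables with pmf ≤ p_obs
p-value (two-sided) = 0.23527
At α=0.01: p ≥ α → fail to reject H₀

reject H₀: no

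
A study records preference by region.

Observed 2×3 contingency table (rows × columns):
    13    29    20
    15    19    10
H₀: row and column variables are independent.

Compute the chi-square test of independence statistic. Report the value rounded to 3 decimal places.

Row totals [62, 44], col totals [28, 48, 30], n=106
χ² = (13−16.38)²/16.38 + (29−28.08)²/28.08 + (20−17.55)²/17.55 + (15−11.62)²/11.62 + (19−19.92)²/19.92 + (10−12.45)²/12.45 = 2.5772
df = 2

test statistic = 2.577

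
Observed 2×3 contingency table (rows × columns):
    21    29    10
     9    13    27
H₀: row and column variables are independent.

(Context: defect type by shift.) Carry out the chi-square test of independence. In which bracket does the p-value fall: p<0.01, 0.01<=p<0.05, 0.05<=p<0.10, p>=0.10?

Row totals [60, 49], col totals [30, 42, 37], n=109
χ² = (21−16.51)²/16.51 + (29−23.12)²/23.12 + (10−20.37)²/20.37 + (9−13.49)²/13.49 + (13−18.88)²/18.88 + (27−16.63)²/16.63 = 17.7770
df = 2
p-value (upper-tail) = 0.00014
→ bracket: p<0.01

p-value bracket: p<0.01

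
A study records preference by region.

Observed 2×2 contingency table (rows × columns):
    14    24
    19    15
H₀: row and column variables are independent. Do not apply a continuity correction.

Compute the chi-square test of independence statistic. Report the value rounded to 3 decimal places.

test statistic = 2.620

Row totals [38, 34], col totals [33, 39], n=72
χ² = (14−17.42)²/17.42 + (24−20.58)²/20.58 + (19−15.58)²/15.58 + (15−18.42)²/18.42 = 2.6204
df = 1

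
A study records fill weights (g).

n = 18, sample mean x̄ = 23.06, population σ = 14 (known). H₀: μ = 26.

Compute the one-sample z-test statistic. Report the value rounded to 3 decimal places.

test statistic = -0.891

SE = σ/√n = 14/√18 = 3.2998
z = (x̄−μ₀)/SE = (23.06−26)/3.2998 = -0.8910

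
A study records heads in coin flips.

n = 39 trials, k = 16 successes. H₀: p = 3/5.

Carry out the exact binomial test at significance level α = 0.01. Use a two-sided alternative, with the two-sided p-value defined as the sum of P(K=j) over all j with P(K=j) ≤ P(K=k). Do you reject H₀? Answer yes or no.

Exact binomial: n=39, k=16, p₀=3/5=0.6000
P(X=j) = C(n,j)·p₀^j·(1−p₀)^(n−j); p = Σ P(X=j) over j with P(X=j) ≤ P(X=16)
p-value (two-sided) = 0.02104
At α=0.01: p ≥ α → fail to reject H₀

reject H₀: no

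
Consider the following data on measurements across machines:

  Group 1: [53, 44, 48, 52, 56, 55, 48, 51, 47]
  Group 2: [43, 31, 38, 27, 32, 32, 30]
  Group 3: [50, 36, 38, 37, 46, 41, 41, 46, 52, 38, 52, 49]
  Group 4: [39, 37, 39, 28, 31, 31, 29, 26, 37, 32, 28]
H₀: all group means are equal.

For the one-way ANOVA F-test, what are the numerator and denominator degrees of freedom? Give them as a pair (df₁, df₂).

k = 4 groups, N = 39 total
df = (k−1, N−k) = (4−1, 39−4) = (3, 35)

degrees of freedom = [3, 35]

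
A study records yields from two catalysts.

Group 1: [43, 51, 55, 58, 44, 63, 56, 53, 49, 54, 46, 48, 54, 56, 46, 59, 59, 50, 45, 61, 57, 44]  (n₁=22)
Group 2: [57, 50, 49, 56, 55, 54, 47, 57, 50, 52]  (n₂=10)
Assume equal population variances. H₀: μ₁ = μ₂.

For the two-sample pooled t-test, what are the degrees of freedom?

df = n₁ + n₂ − 2 = 22 + 10 − 2 = 30

degrees of freedom = 30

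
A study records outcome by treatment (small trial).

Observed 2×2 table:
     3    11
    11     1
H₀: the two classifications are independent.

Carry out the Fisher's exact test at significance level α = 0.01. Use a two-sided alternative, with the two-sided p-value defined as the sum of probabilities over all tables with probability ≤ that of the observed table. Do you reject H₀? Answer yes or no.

reject H₀: yes

Margins: r₁=14, r₂=12, c₁=14, c₂=12, n=26
p_obs = C(14,3)·C(12,11)/C(26,14); sum pmf over tables with pmf ≤ p_obs
p-value (two-sided) = 0.00048
At α=0.01: p < α → reject H₀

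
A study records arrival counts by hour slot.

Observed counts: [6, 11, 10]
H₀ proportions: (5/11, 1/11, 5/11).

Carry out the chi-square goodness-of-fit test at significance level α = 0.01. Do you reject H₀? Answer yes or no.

reject H₀: yes

n = 27; E_i = n·p_i = [12.27, 2.45, 12.27]
χ² = (6−12.27)²/12.27 + (11−2.45)²/2.45 + (10−12.27)²/12.27 = 33.3778
df = 2
p-value (upper-tail) = 0.00000
At α=0.01: p < α → reject H₀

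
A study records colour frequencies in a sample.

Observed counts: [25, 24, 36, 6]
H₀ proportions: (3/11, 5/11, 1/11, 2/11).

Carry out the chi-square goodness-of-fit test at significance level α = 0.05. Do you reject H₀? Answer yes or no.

n = 91; E_i = n·p_i = [24.82, 41.36, 8.27, 16.55]
χ² = (25−24.82)²/24.82 + (24−41.36)²/41.36 + (36−8.27)²/8.27 + (6−16.55)²/16.55 = 106.9436
df = 3
p-value (upper-tail) = 0.00000
At α=0.05: p < α → reject H₀

reject H₀: yes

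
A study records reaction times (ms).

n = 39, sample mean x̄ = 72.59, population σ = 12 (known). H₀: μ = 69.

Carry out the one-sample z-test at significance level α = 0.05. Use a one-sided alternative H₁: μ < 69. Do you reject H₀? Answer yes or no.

reject H₀: no

SE = σ/√n = 12/√39 = 1.9215
z = (x̄−μ₀)/SE = (72.59−69)/1.9215 = 1.8683
p-value (one-sided, H₁ less) = 0.96914
At α=0.05: p ≥ α → fail to reject H₀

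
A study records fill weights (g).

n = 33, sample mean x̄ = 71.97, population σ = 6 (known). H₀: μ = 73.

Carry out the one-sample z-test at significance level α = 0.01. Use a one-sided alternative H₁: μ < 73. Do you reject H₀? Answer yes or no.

SE = σ/√n = 6/√33 = 1.0445
z = (x̄−μ₀)/SE = (71.97−73)/1.0445 = -0.9861
p-value (one-sided, H₁ less) = 0.16203
At α=0.01: p ≥ α → fail to reject H₀

reject H₀: no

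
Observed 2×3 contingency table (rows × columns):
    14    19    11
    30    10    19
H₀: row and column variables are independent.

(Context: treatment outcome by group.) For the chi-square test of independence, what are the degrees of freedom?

df = (r−1)(c−1) = (2−1)·(3−1) = 2

degrees of freedom = 2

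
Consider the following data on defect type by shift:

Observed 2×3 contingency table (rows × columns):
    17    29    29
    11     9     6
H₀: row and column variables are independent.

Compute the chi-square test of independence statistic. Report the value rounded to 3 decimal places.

Row totals [75, 26], col totals [28, 38, 35], n=101
χ² = (17−20.79)²/20.79 + (29−28.22)²/28.22 + (29−25.99)²/25.99 + (11−7.21)²/7.21 + (9−9.78)²/9.78 + (6−9.01)²/9.01 = 4.1249
df = 2

test statistic = 4.125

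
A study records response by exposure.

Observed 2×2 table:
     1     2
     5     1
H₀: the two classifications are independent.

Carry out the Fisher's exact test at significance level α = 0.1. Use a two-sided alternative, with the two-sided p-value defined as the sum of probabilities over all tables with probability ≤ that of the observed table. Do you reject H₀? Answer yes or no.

Margins: r₁=3, r₂=6, c₁=6, c₂=3, n=9
p_obs = C(3,1)·C(6,5)/C(9,6); sum pmf over tables with pmf ≤ p_obs
p-value (two-sided) = 0.22619
At α=0.1: p ≥ α → fail to reject H₀

reject H₀: no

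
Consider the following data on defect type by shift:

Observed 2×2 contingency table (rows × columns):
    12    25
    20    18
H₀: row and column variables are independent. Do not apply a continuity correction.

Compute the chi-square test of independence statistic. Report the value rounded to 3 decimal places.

Row totals [37, 38], col totals [32, 43], n=75
χ² = (12−15.79)²/15.79 + (25−21.21)²/21.21 + (20−16.21)²/16.21 + (18−21.79)²/21.79 = 3.1268
df = 1

test statistic = 3.127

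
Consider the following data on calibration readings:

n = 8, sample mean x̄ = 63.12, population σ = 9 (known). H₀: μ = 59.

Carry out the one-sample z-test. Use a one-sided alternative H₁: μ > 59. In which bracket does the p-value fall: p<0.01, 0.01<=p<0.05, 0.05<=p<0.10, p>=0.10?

p-value bracket: 0.05<=p<0.10

SE = σ/√n = 9/√8 = 3.1820
z = (x̄−μ₀)/SE = (63.12−59)/3.1820 = 1.2948
p-value (one-sided, H₁ greater) = 0.09770
→ bracket: 0.05<=p<0.10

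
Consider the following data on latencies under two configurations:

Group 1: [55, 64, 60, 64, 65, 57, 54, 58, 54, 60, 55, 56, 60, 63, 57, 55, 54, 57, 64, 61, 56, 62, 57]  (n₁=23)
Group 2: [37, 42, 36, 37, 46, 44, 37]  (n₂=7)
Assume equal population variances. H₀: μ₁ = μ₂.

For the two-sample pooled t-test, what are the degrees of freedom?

df = n₁ + n₂ − 2 = 23 + 7 − 2 = 28

degrees of freedom = 28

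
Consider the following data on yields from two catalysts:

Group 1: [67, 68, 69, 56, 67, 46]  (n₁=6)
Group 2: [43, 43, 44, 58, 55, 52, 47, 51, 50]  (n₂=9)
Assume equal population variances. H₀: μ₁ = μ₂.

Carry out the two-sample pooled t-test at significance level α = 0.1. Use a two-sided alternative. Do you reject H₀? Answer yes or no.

reject H₀: yes

x̄₁=62.167, s₁=9.239, n₁=6
x̄₂=49.222, s₂=5.380, n₂=9
s_p² = [5·9.239² + 8·5.380²]/13 = 50.6453
SE = √(s_p²·(1/6+1/9)) = 3.7508
t = (62.167−49.222)/3.7508 = 3.4512
df = 13
p-value (two-sided) = 0.00430
At α=0.1: p < α → reject H₀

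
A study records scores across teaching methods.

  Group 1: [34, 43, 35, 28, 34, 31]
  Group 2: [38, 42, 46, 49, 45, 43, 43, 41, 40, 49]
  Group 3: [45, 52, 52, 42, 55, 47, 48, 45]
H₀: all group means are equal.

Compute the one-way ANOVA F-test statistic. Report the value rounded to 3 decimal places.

test statistic = 18.963

Group means [34.17, 43.60, 48.25], grand mean 42.792
SSB = Σnᵢ(x̄ᵢ−x̄)² = 691.225; SSW = ΣΣ(x−x̄ᵢ)² = 382.733
MSB = 691.225/2 = 345.6125; MSW = 382.733/21 = 18.2254
F = MSB/MSW = 18.9632
df = (2, 21)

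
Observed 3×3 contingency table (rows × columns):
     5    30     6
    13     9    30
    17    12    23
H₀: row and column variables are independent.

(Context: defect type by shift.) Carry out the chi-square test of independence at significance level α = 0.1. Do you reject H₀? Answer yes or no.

reject H₀: yes

Row totals [41, 52, 52], col totals [35, 51, 59], n=145
χ² = (5−9.90)²/9.90 + (30−14.42)²/14.42 + (6−16.68)²/16.68 + (13−12.55)²/12.55 + (9−18.29)²/18.29 + (30−21.16)²/21.16 + (17−12.55)²/12.55 + (12−18.29)²/18.29 + (23−21.16)²/21.16 = 38.4229
df = 4
p-value (upper-tail) = 0.00000
At α=0.1: p < α → reject H₀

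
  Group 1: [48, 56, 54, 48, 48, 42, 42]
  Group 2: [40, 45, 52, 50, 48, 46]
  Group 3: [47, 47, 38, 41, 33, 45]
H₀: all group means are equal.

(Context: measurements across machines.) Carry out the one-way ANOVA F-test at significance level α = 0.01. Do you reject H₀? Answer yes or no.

reject H₀: no

Group means [48.29, 46.83, 41.83], grand mean 45.789
SSB = Σnᵢ(x̄ᵢ−x̄)² = 144.063; SSW = ΣΣ(x−x̄ᵢ)² = 417.095
MSB = 144.063/2 = 72.0313; MSW = 417.095/16 = 26.0685
F = MSB/MSW = 2.7632
df = (2, 16)
p-value (upper-tail) = 0.09315
At α=0.01: p ≥ α → fail to reject H₀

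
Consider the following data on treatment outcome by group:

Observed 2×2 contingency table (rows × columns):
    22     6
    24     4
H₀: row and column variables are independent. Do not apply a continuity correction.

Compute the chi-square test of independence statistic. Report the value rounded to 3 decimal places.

Row totals [28, 28], col totals [46, 10], n=56
χ² = (22−23.00)²/23.00 + (6−5.00)²/5.00 + (24−23.00)²/23.00 + (4−5.00)²/5.00 = 0.4870
df = 1

test statistic = 0.487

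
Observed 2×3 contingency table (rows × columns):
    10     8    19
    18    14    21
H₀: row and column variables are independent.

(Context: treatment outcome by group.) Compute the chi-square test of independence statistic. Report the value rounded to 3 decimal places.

Row totals [37, 53], col totals [28, 22, 40], n=90
χ² = (10−11.51)²/11.51 + (8−9.04)²/9.04 + (19−16.44)²/16.44 + (18−16.49)²/16.49 + (14−12.96)²/12.96 + (21−23.56)²/23.56 = 1.2161
df = 2

test statistic = 1.216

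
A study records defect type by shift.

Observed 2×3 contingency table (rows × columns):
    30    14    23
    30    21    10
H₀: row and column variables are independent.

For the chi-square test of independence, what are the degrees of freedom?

df = (r−1)(c−1) = (2−1)·(3−1) = 2

degrees of freedom = 2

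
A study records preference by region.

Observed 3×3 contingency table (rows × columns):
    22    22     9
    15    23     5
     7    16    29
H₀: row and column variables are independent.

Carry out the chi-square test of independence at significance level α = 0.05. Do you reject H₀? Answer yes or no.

Row totals [53, 43, 52], col totals [44, 61, 43], n=148
χ² = (22−15.76)²/15.76 + (22−21.84)²/21.84 + (9−15.40)²/15.40 + (15−12.78)²/12.78 + (23−17.72)²/17.72 + (5−12.49)²/12.49 + (7−15.46)²/15.46 + (16−21.43)²/21.43 + (29−15.11)²/15.11 = 30.3630
df = 4
p-value (upper-tail) = 0.00000
At α=0.05: p < α → reject H₀

reject H₀: yes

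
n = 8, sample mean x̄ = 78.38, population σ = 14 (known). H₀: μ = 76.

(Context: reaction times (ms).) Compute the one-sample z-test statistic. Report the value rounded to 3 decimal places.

SE = σ/√n = 14/√8 = 4.9497
z = (x̄−μ₀)/SE = (78.38−76)/4.9497 = 0.4808

test statistic = 0.481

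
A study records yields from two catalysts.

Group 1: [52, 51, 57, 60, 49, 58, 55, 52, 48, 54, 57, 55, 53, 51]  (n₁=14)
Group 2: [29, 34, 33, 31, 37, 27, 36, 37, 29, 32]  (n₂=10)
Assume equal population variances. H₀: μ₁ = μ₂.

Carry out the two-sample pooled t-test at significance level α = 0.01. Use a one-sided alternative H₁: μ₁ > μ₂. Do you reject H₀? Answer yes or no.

reject H₀: yes

x̄₁=53.714, s₁=3.496, n₁=14
x̄₂=32.500, s₂=3.536, n₂=10
s_p² = [13·3.496² + 9·3.536²]/22 = 12.3344
SE = √(s_p²·(1/14+1/10)) = 1.4541
t = (53.714−32.500)/1.4541 = 14.5891
df = 22
p-value (one-sided, H₁ greater) = 0.00000
At α=0.01: p < α → reject H₀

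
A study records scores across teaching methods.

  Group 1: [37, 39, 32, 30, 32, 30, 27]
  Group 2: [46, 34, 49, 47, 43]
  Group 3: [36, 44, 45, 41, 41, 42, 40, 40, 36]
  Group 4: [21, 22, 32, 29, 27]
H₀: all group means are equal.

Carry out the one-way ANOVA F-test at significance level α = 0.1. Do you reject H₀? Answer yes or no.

Group means [32.43, 43.80, 40.56, 26.20], grand mean 36.231
SSB = Σnᵢ(x̄ᵢ−x̄)² = 1059.079; SSW = ΣΣ(x−x̄ᵢ)² = 407.537
MSB = 1059.079/3 = 353.0263; MSW = 407.537/22 = 18.5244
F = MSB/MSW = 19.0574
df = (3, 22)
p-value (upper-tail) = 0.00000
At α=0.1: p < α → reject H₀

reject H₀: yes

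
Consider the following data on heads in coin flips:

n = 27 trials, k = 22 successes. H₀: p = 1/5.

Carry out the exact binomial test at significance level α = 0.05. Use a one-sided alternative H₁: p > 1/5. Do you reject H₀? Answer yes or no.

reject H₀: yes

Exact binomial: n=27, k=22, p₀=1/5=0.2000
P(X≥22) from Σ C(n,i)·p₀^i·(1−p₀)^(n−i)
p-value (one-sided, H₁ greater) = 0.00000
At α=0.05: p < α → reject H₀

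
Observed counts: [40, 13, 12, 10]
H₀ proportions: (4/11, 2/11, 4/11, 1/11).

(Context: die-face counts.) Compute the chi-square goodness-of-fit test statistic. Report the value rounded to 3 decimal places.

test statistic = 16.007

n = 75; E_i = n·p_i = [27.27, 13.64, 27.27, 6.82]
χ² = (40−27.27)²/27.27 + (13−13.64)²/13.64 + (12−27.27)²/27.27 + (10−6.82)²/6.82 = 16.0067
df = 3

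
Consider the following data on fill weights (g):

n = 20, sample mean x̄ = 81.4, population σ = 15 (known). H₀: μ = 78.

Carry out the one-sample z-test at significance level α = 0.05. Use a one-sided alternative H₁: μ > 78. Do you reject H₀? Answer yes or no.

reject H₀: no

SE = σ/√n = 15/√20 = 3.3541
z = (x̄−μ₀)/SE = (81.4−78)/3.3541 = 1.0137
p-value (one-sided, H₁ greater) = 0.15537
At α=0.05: p ≥ α → fail to reject H₀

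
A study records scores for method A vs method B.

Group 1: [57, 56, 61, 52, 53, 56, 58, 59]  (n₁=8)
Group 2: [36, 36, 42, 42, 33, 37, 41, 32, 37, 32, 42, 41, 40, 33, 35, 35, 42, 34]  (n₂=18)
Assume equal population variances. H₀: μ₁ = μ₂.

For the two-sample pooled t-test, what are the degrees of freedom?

degrees of freedom = 24

df = n₁ + n₂ − 2 = 8 + 18 − 2 = 24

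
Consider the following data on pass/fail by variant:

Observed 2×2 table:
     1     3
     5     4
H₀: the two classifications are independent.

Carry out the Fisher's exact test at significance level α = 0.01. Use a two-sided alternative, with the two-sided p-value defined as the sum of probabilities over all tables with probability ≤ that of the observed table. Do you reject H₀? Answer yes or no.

Margins: r₁=4, r₂=9, c₁=6, c₂=7, n=13
p_obs = C(4,1)·C(9,5)/C(13,6); sum pmf over tables with pmf ≤ p_obs
p-value (two-sided) = 0.55944
At α=0.01: p ≥ α → fail to reject H₀

reject H₀: no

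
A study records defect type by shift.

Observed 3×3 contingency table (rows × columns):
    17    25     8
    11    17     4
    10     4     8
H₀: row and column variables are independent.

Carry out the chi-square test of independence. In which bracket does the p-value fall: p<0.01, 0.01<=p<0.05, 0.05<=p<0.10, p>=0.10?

p-value bracket: 0.05<=p<0.10

Row totals [50, 32, 22], col totals [38, 46, 20], n=104
χ² = (17−18.27)²/18.27 + (25−22.12)²/22.12 + (8−9.62)²/9.62 + (11−11.69)²/11.69 + (17−14.15)²/14.15 + (4−6.15)²/6.15 + (10−8.04)²/8.04 + (4−9.73)²/9.73 + (8−4.23)²/4.23 = 9.3147
df = 4
p-value (upper-tail) = 0.05370
→ bracket: 0.05<=p<0.10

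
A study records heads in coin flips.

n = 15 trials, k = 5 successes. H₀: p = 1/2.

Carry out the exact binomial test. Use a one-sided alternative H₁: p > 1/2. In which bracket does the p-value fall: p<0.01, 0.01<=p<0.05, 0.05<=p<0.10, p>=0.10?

p-value bracket: p>=0.10

Exact binomial: n=15, k=5, p₀=1/2=0.5000
P(X≥5) from Σ C(n,i)·p₀^i·(1−p₀)^(n−i)
p-value (one-sided, H₁ greater) = 0.94077
→ bracket: p>=0.10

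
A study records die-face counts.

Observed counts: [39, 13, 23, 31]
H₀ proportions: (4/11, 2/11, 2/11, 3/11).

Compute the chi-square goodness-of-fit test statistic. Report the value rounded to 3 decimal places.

n = 106; E_i = n·p_i = [38.55, 19.27, 19.27, 28.91]
χ² = (39−38.55)²/38.55 + (13−19.27)²/19.27 + (23−19.27)²/19.27 + (31−28.91)²/28.91 = 2.9190
df = 3

test statistic = 2.919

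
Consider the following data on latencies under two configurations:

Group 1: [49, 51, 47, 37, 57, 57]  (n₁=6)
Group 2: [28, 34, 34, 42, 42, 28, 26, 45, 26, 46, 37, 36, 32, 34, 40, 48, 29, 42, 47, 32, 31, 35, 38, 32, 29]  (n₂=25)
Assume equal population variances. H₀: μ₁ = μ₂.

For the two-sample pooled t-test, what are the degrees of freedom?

df = n₁ + n₂ − 2 = 6 + 25 − 2 = 29

degrees of freedom = 29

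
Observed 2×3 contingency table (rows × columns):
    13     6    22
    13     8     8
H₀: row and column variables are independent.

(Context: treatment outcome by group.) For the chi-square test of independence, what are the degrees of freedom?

df = (r−1)(c−1) = (2−1)·(3−1) = 2

degrees of freedom = 2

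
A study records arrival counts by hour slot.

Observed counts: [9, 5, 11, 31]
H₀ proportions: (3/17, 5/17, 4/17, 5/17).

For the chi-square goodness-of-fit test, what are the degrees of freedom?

df = k − 1 = 4 − 1 = 3

degrees of freedom = 3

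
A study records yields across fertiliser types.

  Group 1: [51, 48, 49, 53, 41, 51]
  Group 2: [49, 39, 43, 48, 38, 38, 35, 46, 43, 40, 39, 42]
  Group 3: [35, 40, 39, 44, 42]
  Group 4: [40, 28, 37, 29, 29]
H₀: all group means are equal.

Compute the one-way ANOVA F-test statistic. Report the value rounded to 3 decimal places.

Group means [48.83, 41.67, 40.00, 32.60], grand mean 41.286
SSB = Σnᵢ(x̄ᵢ−x̄)² = 729.014; SSW = ΣΣ(x−x̄ᵢ)² = 460.700
MSB = 729.014/3 = 243.0048; MSW = 460.700/24 = 19.1958
F = MSB/MSW = 12.6592
df = (3, 24)

test statistic = 12.659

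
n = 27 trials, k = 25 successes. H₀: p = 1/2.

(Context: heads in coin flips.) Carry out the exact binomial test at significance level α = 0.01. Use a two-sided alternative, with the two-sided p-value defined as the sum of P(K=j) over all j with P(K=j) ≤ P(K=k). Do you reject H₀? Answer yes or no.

Exact binomial: n=27, k=25, p₀=1/2=0.5000
P(X=j) = C(n,j)·p₀^j·(1−p₀)^(n−j); p = Σ P(X=j) over j with P(X=j) ≤ P(X=25)
p-value (two-sided) = 0.00001
At α=0.01: p < α → reject H₀

reject H₀: yes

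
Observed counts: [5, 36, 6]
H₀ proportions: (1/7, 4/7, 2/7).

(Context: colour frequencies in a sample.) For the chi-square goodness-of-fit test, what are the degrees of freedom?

degrees of freedom = 2

df = k − 1 = 3 − 1 = 2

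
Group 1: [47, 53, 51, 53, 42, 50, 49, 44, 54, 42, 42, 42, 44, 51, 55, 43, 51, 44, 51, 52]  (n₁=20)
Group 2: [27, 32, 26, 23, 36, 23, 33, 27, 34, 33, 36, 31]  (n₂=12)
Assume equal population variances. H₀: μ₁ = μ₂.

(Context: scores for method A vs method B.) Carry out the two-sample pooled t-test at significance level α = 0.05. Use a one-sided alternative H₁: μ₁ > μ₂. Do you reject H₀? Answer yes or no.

x̄₁=48.000, s₁=4.645, n₁=20
x̄₂=30.083, s₂=4.699, n₂=12
s_p² = [19·4.645² + 11·4.699²]/30 = 21.7639
SE = √(s_p²·(1/20+1/12)) = 1.7035
t = (48.000−30.083)/1.7035 = 10.5177
df = 30
p-value (one-sided, H₁ greater) = 0.00000
At α=0.05: p < α → reject H₀

reject H₀: yes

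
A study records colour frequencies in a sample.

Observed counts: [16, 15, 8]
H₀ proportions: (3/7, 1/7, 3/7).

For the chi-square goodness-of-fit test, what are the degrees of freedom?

df = k − 1 = 3 − 1 = 2

degrees of freedom = 2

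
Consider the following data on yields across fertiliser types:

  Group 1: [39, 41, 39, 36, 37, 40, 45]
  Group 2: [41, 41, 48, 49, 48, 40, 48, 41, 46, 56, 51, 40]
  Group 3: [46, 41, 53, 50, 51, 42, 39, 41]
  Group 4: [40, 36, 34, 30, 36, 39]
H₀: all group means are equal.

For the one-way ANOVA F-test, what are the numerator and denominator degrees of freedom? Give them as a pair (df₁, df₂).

k = 4 groups, N = 33 total
df = (k−1, N−k) = (4−1, 33−4) = (3, 29)

degrees of freedom = [3, 29]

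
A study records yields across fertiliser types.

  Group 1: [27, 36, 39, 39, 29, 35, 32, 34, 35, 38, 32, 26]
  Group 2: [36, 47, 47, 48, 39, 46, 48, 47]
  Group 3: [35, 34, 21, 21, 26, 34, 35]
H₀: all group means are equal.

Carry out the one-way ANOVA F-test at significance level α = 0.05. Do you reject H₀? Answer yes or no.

reject H₀: yes

Group means [33.50, 44.75, 29.43], grand mean 35.778
SSB = Σnᵢ(x̄ᵢ−x̄)² = 988.452; SSW = ΣΣ(x−x̄ᵢ)² = 620.214
MSB = 988.452/2 = 494.2262; MSW = 620.214/24 = 25.8423
F = MSB/MSW = 19.1247
df = (2, 24)
p-value (upper-tail) = 0.00001
At α=0.05: p < α → reject H₀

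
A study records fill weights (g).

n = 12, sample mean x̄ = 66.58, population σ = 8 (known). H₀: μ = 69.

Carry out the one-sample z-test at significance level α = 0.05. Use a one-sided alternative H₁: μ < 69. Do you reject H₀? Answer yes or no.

SE = σ/√n = 8/√12 = 2.3094
z = (x̄−μ₀)/SE = (66.58−69)/2.3094 = -1.0479
p-value (one-sided, H₁ less) = 0.14734
At α=0.05: p ≥ α → fail to reject H₀

reject H₀: no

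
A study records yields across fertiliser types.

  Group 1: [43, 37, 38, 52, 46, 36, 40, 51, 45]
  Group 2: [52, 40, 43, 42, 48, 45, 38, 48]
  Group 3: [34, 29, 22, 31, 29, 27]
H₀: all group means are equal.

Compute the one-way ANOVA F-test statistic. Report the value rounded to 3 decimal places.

test statistic = 19.973

Group means [43.11, 44.50, 28.67], grand mean 39.826
SSB = Σnᵢ(x̄ᵢ−x̄)² = 1019.082; SSW = ΣΣ(x−x̄ᵢ)² = 510.222
MSB = 1019.082/2 = 509.5411; MSW = 510.222/20 = 25.5111
F = MSB/MSW = 19.9733
df = (2, 20)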